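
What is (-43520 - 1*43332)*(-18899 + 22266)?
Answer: -292430684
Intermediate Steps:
(-43520 - 1*43332)*(-18899 + 22266) = (-43520 - 43332)*3367 = -86852*3367 = -292430684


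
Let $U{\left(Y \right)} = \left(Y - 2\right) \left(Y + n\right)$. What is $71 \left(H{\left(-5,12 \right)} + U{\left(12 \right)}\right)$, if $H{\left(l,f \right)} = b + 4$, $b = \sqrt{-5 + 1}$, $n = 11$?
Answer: $16614 + 142 i \approx 16614.0 + 142.0 i$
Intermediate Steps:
$b = 2 i$ ($b = \sqrt{-4} = 2 i \approx 2.0 i$)
$U{\left(Y \right)} = \left(-2 + Y\right) \left(11 + Y\right)$ ($U{\left(Y \right)} = \left(Y - 2\right) \left(Y + 11\right) = \left(-2 + Y\right) \left(11 + Y\right)$)
$H{\left(l,f \right)} = 4 + 2 i$ ($H{\left(l,f \right)} = 2 i + 4 = 4 + 2 i$)
$71 \left(H{\left(-5,12 \right)} + U{\left(12 \right)}\right) = 71 \left(\left(4 + 2 i\right) + \left(-22 + 12^{2} + 9 \cdot 12\right)\right) = 71 \left(\left(4 + 2 i\right) + \left(-22 + 144 + 108\right)\right) = 71 \left(\left(4 + 2 i\right) + 230\right) = 71 \left(234 + 2 i\right) = 16614 + 142 i$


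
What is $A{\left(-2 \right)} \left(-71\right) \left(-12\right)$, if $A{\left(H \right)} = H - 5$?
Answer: $-5964$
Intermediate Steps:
$A{\left(H \right)} = -5 + H$
$A{\left(-2 \right)} \left(-71\right) \left(-12\right) = \left(-5 - 2\right) \left(-71\right) \left(-12\right) = \left(-7\right) \left(-71\right) \left(-12\right) = 497 \left(-12\right) = -5964$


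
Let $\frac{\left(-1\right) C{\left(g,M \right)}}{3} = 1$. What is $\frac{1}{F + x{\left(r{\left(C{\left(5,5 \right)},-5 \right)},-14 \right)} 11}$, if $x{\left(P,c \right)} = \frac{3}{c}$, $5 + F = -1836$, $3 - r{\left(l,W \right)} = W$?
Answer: $- \frac{14}{25807} \approx -0.00054249$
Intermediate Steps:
$C{\left(g,M \right)} = -3$ ($C{\left(g,M \right)} = \left(-3\right) 1 = -3$)
$r{\left(l,W \right)} = 3 - W$
$F = -1841$ ($F = -5 - 1836 = -1841$)
$\frac{1}{F + x{\left(r{\left(C{\left(5,5 \right)},-5 \right)},-14 \right)} 11} = \frac{1}{-1841 + \frac{3}{-14} \cdot 11} = \frac{1}{-1841 + 3 \left(- \frac{1}{14}\right) 11} = \frac{1}{-1841 - \frac{33}{14}} = \frac{1}{- \frac{25807}{14}} = - \frac{14}{25807}$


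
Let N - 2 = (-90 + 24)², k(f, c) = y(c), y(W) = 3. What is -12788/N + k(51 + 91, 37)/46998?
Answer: -100166225/34136214 ≈ -2.9343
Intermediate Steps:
k(f, c) = 3
N = 4358 (N = 2 + (-90 + 24)² = 2 + (-66)² = 2 + 4356 = 4358)
-12788/N + k(51 + 91, 37)/46998 = -12788/4358 + 3/46998 = -12788*1/4358 + 3*(1/46998) = -6394/2179 + 1/15666 = -100166225/34136214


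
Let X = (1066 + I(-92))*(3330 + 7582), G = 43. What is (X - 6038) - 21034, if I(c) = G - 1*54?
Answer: 11485088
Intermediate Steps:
I(c) = -11 (I(c) = 43 - 1*54 = 43 - 54 = -11)
X = 11512160 (X = (1066 - 11)*(3330 + 7582) = 1055*10912 = 11512160)
(X - 6038) - 21034 = (11512160 - 6038) - 21034 = 11506122 - 21034 = 11485088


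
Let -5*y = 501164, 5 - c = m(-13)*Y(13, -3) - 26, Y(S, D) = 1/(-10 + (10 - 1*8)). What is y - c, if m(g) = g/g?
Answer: -4010557/40 ≈ -1.0026e+5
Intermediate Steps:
m(g) = 1
Y(S, D) = -⅛ (Y(S, D) = 1/(-10 + (10 - 8)) = 1/(-10 + 2) = 1/(-8) = -⅛)
c = 249/8 (c = 5 - (1*(-⅛) - 26) = 5 - (-⅛ - 26) = 5 - 1*(-209/8) = 5 + 209/8 = 249/8 ≈ 31.125)
y = -501164/5 (y = -⅕*501164 = -501164/5 ≈ -1.0023e+5)
y - c = -501164/5 - 1*249/8 = -501164/5 - 249/8 = -4010557/40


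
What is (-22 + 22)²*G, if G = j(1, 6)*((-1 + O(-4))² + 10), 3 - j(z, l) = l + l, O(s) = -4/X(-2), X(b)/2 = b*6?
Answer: 0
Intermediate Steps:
X(b) = 12*b (X(b) = 2*(b*6) = 2*(6*b) = 12*b)
O(s) = ⅙ (O(s) = -4/(12*(-2)) = -4/(-24) = -4*(-1/24) = ⅙)
j(z, l) = 3 - 2*l (j(z, l) = 3 - (l + l) = 3 - 2*l)
G = -385/4 (G = (3 - 2*6)*((-1 + ⅙)² + 10) = (3 - 12)*((-⅚)² + 10) = -9*(25/36 + 10) = -9*385/36 = -385/4 ≈ -96.250)
(-22 + 22)²*G = (-22 + 22)²*(-385/4) = 0²*(-385/4) = 0*(-385/4) = 0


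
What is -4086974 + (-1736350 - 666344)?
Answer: -6489668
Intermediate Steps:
-4086974 + (-1736350 - 666344) = -4086974 - 2402694 = -6489668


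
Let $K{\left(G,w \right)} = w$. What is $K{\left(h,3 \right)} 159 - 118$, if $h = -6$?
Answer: $359$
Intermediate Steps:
$K{\left(h,3 \right)} 159 - 118 = 3 \cdot 159 - 118 = 477 - 118 = 359$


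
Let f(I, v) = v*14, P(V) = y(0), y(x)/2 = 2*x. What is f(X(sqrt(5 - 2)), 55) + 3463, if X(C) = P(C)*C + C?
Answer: 4233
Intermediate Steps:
y(x) = 4*x (y(x) = 2*(2*x) = 4*x)
P(V) = 0 (P(V) = 4*0 = 0)
X(C) = C (X(C) = 0*C + C = 0 + C = C)
f(I, v) = 14*v
f(X(sqrt(5 - 2)), 55) + 3463 = 14*55 + 3463 = 770 + 3463 = 4233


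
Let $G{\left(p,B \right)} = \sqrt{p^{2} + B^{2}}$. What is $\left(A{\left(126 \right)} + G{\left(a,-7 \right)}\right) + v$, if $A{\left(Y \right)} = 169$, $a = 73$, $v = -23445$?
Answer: $-23276 + \sqrt{5378} \approx -23203.0$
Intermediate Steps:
$G{\left(p,B \right)} = \sqrt{B^{2} + p^{2}}$
$\left(A{\left(126 \right)} + G{\left(a,-7 \right)}\right) + v = \left(169 + \sqrt{\left(-7\right)^{2} + 73^{2}}\right) - 23445 = \left(169 + \sqrt{49 + 5329}\right) - 23445 = \left(169 + \sqrt{5378}\right) - 23445 = -23276 + \sqrt{5378}$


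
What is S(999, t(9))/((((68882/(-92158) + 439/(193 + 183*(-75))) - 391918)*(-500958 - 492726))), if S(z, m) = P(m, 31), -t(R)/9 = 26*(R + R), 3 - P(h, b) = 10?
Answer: -5835277/324644319507927651 ≈ -1.7974e-11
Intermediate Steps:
P(h, b) = -7 (P(h, b) = 3 - 1*10 = 3 - 10 = -7)
t(R) = -468*R (t(R) = -234*(R + R) = -234*2*R = -468*R)
S(z, m) = -7
S(999, t(9))/((((68882/(-92158) + 439/(193 + 183*(-75))) - 391918)*(-500958 - 492726))) = -7*1/((-500958 - 492726)*((68882/(-92158) + 439/(193 + 183*(-75))) - 391918)) = -7*(-1/(993684*((68882*(-1/92158) + 439/(193 - 13725)) - 391918))) = -7*(-1/(993684*((-3131/4189 + 439/(-13532)) - 391918))) = -7*(-1/(993684*((-3131/4189 + 439*(-1/13532)) - 391918))) = -7*(-1/(993684*((-3131/4189 - 439/13532) - 391918))) = -7*(-1/(993684*(-44207663/56685548 - 391918))) = -7/((-22216130808727/56685548*(-993684))) = -7/324644319507927651/833611 = -7*833611/324644319507927651 = -5835277/324644319507927651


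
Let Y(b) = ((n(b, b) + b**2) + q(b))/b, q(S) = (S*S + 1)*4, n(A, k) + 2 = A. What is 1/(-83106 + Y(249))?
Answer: -249/20383138 ≈ -1.2216e-5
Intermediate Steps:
n(A, k) = -2 + A
q(S) = 4 + 4*S**2 (q(S) = (S**2 + 1)*4 = (1 + S**2)*4 = 4 + 4*S**2)
Y(b) = (2 + b + 5*b**2)/b (Y(b) = (((-2 + b) + b**2) + (4 + 4*b**2))/b = ((-2 + b + b**2) + (4 + 4*b**2))/b = (2 + b + 5*b**2)/b)
1/(-83106 + Y(249)) = 1/(-83106 + (1 + 2/249 + 5*249)) = 1/(-83106 + (1 + 2*(1/249) + 1245)) = 1/(-83106 + (1 + 2/249 + 1245)) = 1/(-83106 + 310256/249) = 1/(-20383138/249) = -249/20383138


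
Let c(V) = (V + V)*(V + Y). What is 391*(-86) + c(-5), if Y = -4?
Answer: -33536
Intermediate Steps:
c(V) = 2*V*(-4 + V) (c(V) = (V + V)*(V - 4) = (2*V)*(-4 + V) = 2*V*(-4 + V))
391*(-86) + c(-5) = 391*(-86) + 2*(-5)*(-4 - 5) = -33626 + 2*(-5)*(-9) = -33626 + 90 = -33536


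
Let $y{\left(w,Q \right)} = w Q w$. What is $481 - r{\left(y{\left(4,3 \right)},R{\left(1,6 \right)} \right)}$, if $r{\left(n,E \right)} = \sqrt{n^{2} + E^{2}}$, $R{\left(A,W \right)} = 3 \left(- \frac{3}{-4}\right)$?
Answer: $481 - \frac{3 \sqrt{4105}}{4} \approx 432.95$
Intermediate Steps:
$y{\left(w,Q \right)} = Q w^{2}$ ($y{\left(w,Q \right)} = Q w w = Q w^{2}$)
$R{\left(A,W \right)} = \frac{9}{4}$ ($R{\left(A,W \right)} = 3 \left(\left(-3\right) \left(- \frac{1}{4}\right)\right) = 3 \cdot \frac{3}{4} = \frac{9}{4}$)
$r{\left(n,E \right)} = \sqrt{E^{2} + n^{2}}$
$481 - r{\left(y{\left(4,3 \right)},R{\left(1,6 \right)} \right)} = 481 - \sqrt{\left(\frac{9}{4}\right)^{2} + \left(3 \cdot 4^{2}\right)^{2}} = 481 - \sqrt{\frac{81}{16} + \left(3 \cdot 16\right)^{2}} = 481 - \sqrt{\frac{81}{16} + 48^{2}} = 481 - \sqrt{\frac{81}{16} + 2304} = 481 - \sqrt{\frac{36945}{16}} = 481 - \frac{3 \sqrt{4105}}{4}$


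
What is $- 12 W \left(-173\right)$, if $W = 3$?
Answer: $6228$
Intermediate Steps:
$- 12 W \left(-173\right) = \left(-12\right) 3 \left(-173\right) = \left(-36\right) \left(-173\right) = 6228$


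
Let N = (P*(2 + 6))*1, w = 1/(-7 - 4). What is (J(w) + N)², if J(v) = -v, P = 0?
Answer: 1/121 ≈ 0.0082645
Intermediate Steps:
w = -1/11 (w = 1/(-11) = -1/11 ≈ -0.090909)
N = 0 (N = (0*(2 + 6))*1 = (0*8)*1 = 0*1 = 0)
(J(w) + N)² = (-1*(-1/11) + 0)² = (1/11 + 0)² = (1/11)² = 1/121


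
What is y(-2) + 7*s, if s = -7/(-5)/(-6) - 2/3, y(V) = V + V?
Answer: -103/10 ≈ -10.300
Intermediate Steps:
y(V) = 2*V
s = -9/10 (s = -7*(-⅕)*(-⅙) - 2*⅓ = (7/5)*(-⅙) - ⅔ = -7/30 - ⅔ = -9/10 ≈ -0.90000)
y(-2) + 7*s = 2*(-2) + 7*(-9/10) = -4 - 63/10 = -103/10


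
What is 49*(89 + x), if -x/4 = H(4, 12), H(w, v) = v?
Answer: 2009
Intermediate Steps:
x = -48 (x = -4*12 = -48)
49*(89 + x) = 49*(89 - 48) = 49*41 = 2009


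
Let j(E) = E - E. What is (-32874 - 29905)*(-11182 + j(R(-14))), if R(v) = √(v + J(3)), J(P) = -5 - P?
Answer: 701994778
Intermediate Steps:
R(v) = √(-8 + v) (R(v) = √(v + (-5 - 1*3)) = √(v + (-5 - 3)) = √(v - 8) = √(-8 + v))
j(E) = 0
(-32874 - 29905)*(-11182 + j(R(-14))) = (-32874 - 29905)*(-11182 + 0) = -62779*(-11182) = 701994778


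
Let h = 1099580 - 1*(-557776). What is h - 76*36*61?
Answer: 1490460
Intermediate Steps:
h = 1657356 (h = 1099580 + 557776 = 1657356)
h - 76*36*61 = 1657356 - 76*36*61 = 1657356 - 2736*61 = 1657356 - 166896 = 1490460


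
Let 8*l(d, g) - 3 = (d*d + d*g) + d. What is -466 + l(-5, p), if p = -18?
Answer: -3615/8 ≈ -451.88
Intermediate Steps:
l(d, g) = 3/8 + d/8 + d²/8 + d*g/8 (l(d, g) = 3/8 + ((d*d + d*g) + d)/8 = 3/8 + ((d² + d*g) + d)/8 = 3/8 + (d + d² + d*g)/8 = 3/8 + (d/8 + d²/8 + d*g/8) = 3/8 + d/8 + d²/8 + d*g/8)
-466 + l(-5, p) = -466 + (3/8 + (⅛)*(-5) + (⅛)*(-5)² + (⅛)*(-5)*(-18)) = -466 + (3/8 - 5/8 + (⅛)*25 + 45/4) = -466 + (3/8 - 5/8 + 25/8 + 45/4) = -466 + 113/8 = -3615/8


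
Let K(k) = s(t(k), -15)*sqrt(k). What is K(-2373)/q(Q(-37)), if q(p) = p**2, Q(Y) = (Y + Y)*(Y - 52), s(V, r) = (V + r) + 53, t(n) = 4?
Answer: 21*I*sqrt(2373)/21687698 ≈ 4.7169e-5*I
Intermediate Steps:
s(V, r) = 53 + V + r
K(k) = 42*sqrt(k) (K(k) = (53 + 4 - 15)*sqrt(k) = 42*sqrt(k))
Q(Y) = 2*Y*(-52 + Y) (Q(Y) = (2*Y)*(-52 + Y) = 2*Y*(-52 + Y))
K(-2373)/q(Q(-37)) = (42*sqrt(-2373))/((2*(-37)*(-52 - 37))**2) = (42*(I*sqrt(2373)))/((2*(-37)*(-89))**2) = (42*I*sqrt(2373))/(6586**2) = (42*I*sqrt(2373))/43375396 = (42*I*sqrt(2373))*(1/43375396) = 21*I*sqrt(2373)/21687698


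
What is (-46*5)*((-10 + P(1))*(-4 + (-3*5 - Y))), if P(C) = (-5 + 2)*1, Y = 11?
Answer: -89700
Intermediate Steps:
P(C) = -3 (P(C) = -3*1 = -3)
(-46*5)*((-10 + P(1))*(-4 + (-3*5 - Y))) = (-46*5)*((-10 - 3)*(-4 + (-3*5 - 1*11))) = -(-2990)*(-4 + (-15 - 11)) = -(-2990)*(-4 - 26) = -(-2990)*(-30) = -230*390 = -89700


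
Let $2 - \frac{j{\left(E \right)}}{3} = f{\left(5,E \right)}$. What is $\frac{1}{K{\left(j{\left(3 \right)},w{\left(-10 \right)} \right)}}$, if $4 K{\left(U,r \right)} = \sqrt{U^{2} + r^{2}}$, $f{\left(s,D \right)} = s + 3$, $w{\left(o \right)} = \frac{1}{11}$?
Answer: $\frac{44 \sqrt{39205}}{39205} \approx 0.22222$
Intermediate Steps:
$w{\left(o \right)} = \frac{1}{11}$
$f{\left(s,D \right)} = 3 + s$
$j{\left(E \right)} = -18$ ($j{\left(E \right)} = 6 - 3 \left(3 + 5\right) = 6 - 24 = -18$)
$K{\left(U,r \right)} = \frac{\sqrt{U^{2} + r^{2}}}{4}$
$\frac{1}{K{\left(j{\left(3 \right)},w{\left(-10 \right)} \right)}} = \frac{1}{\frac{1}{4} \sqrt{\left(-18\right)^{2} + \left(\frac{1}{11}\right)^{2}}} = \frac{1}{\frac{1}{4} \sqrt{324 + \frac{1}{121}}} = \frac{1}{\frac{1}{4} \sqrt{\frac{39205}{121}}} = \frac{1}{\frac{1}{4} \frac{\sqrt{39205}}{11}} = \frac{1}{\frac{1}{44} \sqrt{39205}} = \frac{44 \sqrt{39205}}{39205}$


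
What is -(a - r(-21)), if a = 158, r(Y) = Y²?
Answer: 283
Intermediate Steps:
-(a - r(-21)) = -(158 - 1*(-21)²) = -(158 - 1*441) = -(158 - 441) = -1*(-283) = 283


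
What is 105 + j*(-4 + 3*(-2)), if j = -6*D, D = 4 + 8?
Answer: 825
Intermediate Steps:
D = 12
j = -72 (j = -6*12 = -72)
105 + j*(-4 + 3*(-2)) = 105 - 72*(-4 + 3*(-2)) = 105 - 72*(-4 - 6) = 105 - 72*(-10) = 105 + 720 = 825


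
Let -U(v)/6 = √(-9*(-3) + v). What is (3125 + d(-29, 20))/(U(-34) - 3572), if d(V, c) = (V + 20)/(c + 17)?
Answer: -103245088/118024783 + 173424*I*√7/118024783 ≈ -0.87477 + 0.0038876*I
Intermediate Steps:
U(v) = -6*√(27 + v) (U(v) = -6*√(-9*(-3) + v) = -6*√(27 + v))
d(V, c) = (20 + V)/(17 + c)
(3125 + d(-29, 20))/(U(-34) - 3572) = (3125 + (20 - 29)/(17 + 20))/(-6*√(27 - 34) - 3572) = (3125 - 9/37)/(-6*I*√7 - 3572) = 115616/(37*(-3572 - 6*I*√7))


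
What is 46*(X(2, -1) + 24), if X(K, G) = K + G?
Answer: 1150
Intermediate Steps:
X(K, G) = G + K
46*(X(2, -1) + 24) = 46*((-1 + 2) + 24) = 46*(1 + 24) = 46*25 = 1150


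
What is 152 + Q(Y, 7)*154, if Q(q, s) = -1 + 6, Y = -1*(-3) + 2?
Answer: 922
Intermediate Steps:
Y = 5 (Y = 3 + 2 = 5)
Q(q, s) = 5
152 + Q(Y, 7)*154 = 152 + 5*154 = 152 + 770 = 922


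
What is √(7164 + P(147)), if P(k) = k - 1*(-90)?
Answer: √7401 ≈ 86.029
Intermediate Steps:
P(k) = 90 + k (P(k) = k + 90 = 90 + k)
√(7164 + P(147)) = √(7164 + (90 + 147)) = √(7164 + 237) = √7401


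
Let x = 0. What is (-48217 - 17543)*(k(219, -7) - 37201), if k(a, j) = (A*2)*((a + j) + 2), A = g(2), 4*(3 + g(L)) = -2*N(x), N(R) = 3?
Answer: 2572991520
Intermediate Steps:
g(L) = -9/2 (g(L) = -3 + (-2*3)/4 = -3 + (¼)*(-6) = -3 - 3/2 = -9/2)
A = -9/2 ≈ -4.5000
k(a, j) = -18 - 9*a - 9*j (k(a, j) = (-9/2*2)*((a + j) + 2) = -9*(2 + a + j) = -18 - 9*a - 9*j)
(-48217 - 17543)*(k(219, -7) - 37201) = (-48217 - 17543)*((-18 - 9*219 - 9*(-7)) - 37201) = -65760*((-18 - 1971 + 63) - 37201) = -65760*(-1926 - 37201) = -65760*(-39127) = 2572991520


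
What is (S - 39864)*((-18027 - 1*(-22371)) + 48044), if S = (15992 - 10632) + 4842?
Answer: -1553932856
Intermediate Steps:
S = 10202 (S = 5360 + 4842 = 10202)
(S - 39864)*((-18027 - 1*(-22371)) + 48044) = (10202 - 39864)*((-18027 - 1*(-22371)) + 48044) = -29662*((-18027 + 22371) + 48044) = -29662*(4344 + 48044) = -29662*52388 = -1553932856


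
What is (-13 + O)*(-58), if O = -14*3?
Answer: 3190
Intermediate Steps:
O = -42
(-13 + O)*(-58) = (-13 - 42)*(-58) = -55*(-58) = 3190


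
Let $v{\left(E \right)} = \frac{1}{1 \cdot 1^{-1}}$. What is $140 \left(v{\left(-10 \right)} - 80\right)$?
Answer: $-11060$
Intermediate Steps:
$v{\left(E \right)} = 1$ ($v{\left(E \right)} = \frac{1}{1 \cdot 1} = 1^{-1} = 1$)
$140 \left(v{\left(-10 \right)} - 80\right) = 140 \left(1 - 80\right) = 140 \left(-79\right) = -11060$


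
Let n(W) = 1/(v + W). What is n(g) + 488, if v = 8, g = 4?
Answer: 5857/12 ≈ 488.08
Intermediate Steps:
n(W) = 1/(8 + W)
n(g) + 488 = 1/(8 + 4) + 488 = 1/12 + 488 = 5857/12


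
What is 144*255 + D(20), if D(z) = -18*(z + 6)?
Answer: 36252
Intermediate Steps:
D(z) = -108 - 18*z (D(z) = -18*(6 + z) = -108 - 18*z)
144*255 + D(20) = 144*255 + (-108 - 18*20) = 36720 + (-108 - 360) = 36720 - 468 = 36252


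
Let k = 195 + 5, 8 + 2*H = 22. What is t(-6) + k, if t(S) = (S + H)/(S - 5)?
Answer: 2199/11 ≈ 199.91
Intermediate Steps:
H = 7 (H = -4 + (½)*22 = -4 + 11 = 7)
k = 200
t(S) = (7 + S)/(-5 + S) (t(S) = (S + 7)/(S - 5) = (7 + S)/(-5 + S))
t(-6) + k = (7 - 6)/(-5 - 6) + 200 = 1/(-11) + 200 = -1/11*1 + 200 = -1/11 + 200 = 2199/11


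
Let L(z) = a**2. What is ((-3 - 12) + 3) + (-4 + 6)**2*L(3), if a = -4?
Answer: 52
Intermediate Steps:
L(z) = 16 (L(z) = (-4)**2 = 16)
((-3 - 12) + 3) + (-4 + 6)**2*L(3) = ((-3 - 12) + 3) + (-4 + 6)**2*16 = (-15 + 3) + 2**2*16 = -12 + 4*16 = -12 + 64 = 52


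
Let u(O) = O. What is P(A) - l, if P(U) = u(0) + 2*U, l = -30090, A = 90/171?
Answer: 571730/19 ≈ 30091.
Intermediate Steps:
A = 10/19 (A = 90*(1/171) = 10/19 ≈ 0.52632)
P(U) = 2*U (P(U) = 0 + 2*U = 2*U)
P(A) - l = 2*(10/19) - 1*(-30090) = 20/19 + 30090 = 571730/19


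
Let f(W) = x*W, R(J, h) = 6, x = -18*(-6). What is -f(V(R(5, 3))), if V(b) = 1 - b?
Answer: 540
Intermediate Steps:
x = 108
f(W) = 108*W
-f(V(R(5, 3))) = -108*(1 - 1*6) = -108*(1 - 6) = -108*(-5) = -1*(-540) = 540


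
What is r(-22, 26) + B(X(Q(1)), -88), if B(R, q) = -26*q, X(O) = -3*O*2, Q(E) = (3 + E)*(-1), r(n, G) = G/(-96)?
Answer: 109811/48 ≈ 2287.7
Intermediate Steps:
r(n, G) = -G/96 (r(n, G) = G*(-1/96) = -G/96)
Q(E) = -3 - E
X(O) = -6*O
r(-22, 26) + B(X(Q(1)), -88) = -1/96*26 - 26*(-88) = -13/48 + 2288 = 109811/48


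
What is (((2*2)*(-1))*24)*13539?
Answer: -1299744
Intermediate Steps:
(((2*2)*(-1))*24)*13539 = ((4*(-1))*24)*13539 = -4*24*13539 = -96*13539 = -1299744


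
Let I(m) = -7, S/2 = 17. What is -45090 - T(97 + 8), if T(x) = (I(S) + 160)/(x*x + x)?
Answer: -167283951/3710 ≈ -45090.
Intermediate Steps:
S = 34 (S = 2*17 = 34)
T(x) = 153/(x + x²) (T(x) = (-7 + 160)/(x*x + x) = 153/(x² + x) = 153/(x + x²))
-45090 - T(97 + 8) = -45090 - 153/((97 + 8)*(1 + (97 + 8))) = -45090 - 153/(105*(1 + 105)) = -45090 - 153/(105*106) = -45090 - 1*51/3710 = -45090 - 51/3710 = -167283951/3710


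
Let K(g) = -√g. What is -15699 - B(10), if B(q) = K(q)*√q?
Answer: -15689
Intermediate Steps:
B(q) = -q (B(q) = (-√q)*√q = -q)
-15699 - B(10) = -15699 - (-1)*10 = -15699 - 1*(-10) = -15699 + 10 = -15689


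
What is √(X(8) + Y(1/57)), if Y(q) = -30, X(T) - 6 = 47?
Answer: √23 ≈ 4.7958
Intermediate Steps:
X(T) = 53 (X(T) = 6 + 47 = 53)
√(X(8) + Y(1/57)) = √(53 - 30) = √23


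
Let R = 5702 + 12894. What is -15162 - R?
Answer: -33758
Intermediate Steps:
R = 18596
-15162 - R = -15162 - 1*18596 = -15162 - 18596 = -33758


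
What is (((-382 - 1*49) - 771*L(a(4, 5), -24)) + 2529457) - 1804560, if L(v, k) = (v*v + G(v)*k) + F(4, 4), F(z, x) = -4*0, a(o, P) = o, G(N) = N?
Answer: 786146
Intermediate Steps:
F(z, x) = 0
L(v, k) = v**2 + k*v (L(v, k) = (v*v + v*k) + 0 = (v**2 + k*v) + 0 = v**2 + k*v)
(((-382 - 1*49) - 771*L(a(4, 5), -24)) + 2529457) - 1804560 = (((-382 - 1*49) - 3084*(-24 + 4)) + 2529457) - 1804560 = (((-382 - 49) - 3084*(-20)) + 2529457) - 1804560 = ((-431 - 771*(-80)) + 2529457) - 1804560 = ((-431 + 61680) + 2529457) - 1804560 = (61249 + 2529457) - 1804560 = 2590706 - 1804560 = 786146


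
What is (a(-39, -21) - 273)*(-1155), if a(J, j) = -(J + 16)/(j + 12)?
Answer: 954800/3 ≈ 3.1827e+5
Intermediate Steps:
a(J, j) = -(16 + J)/(12 + j)
(a(-39, -21) - 273)*(-1155) = ((-16 - 1*(-39))/(12 - 21) - 273)*(-1155) = ((-16 + 39)/(-9) - 273)*(-1155) = (-1/9*23 - 273)*(-1155) = (-23/9 - 273)*(-1155) = -2480/9*(-1155) = 954800/3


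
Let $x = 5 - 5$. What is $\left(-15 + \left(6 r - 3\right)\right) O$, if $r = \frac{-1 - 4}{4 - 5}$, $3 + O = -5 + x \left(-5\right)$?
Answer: $-96$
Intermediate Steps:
$x = 0$ ($x = 5 - 5 = 0$)
$O = -8$ ($O = -3 + \left(-5 + 0 \left(-5\right)\right) = -3 + \left(-5 + 0\right) = -3 - 5 = -8$)
$r = 5$ ($r = - \frac{5}{-1} = \left(-5\right) \left(-1\right) = 5$)
$\left(-15 + \left(6 r - 3\right)\right) O = \left(-15 + \left(6 \cdot 5 - 3\right)\right) \left(-8\right) = \left(-15 + \left(30 - 3\right)\right) \left(-8\right) = \left(-15 + 27\right) \left(-8\right) = 12 \left(-8\right) = -96$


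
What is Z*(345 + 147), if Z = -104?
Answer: -51168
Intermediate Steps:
Z*(345 + 147) = -104*(345 + 147) = -104*492 = -51168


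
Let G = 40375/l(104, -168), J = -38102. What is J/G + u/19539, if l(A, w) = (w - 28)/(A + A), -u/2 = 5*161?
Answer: 97926269/121367250 ≈ 0.80686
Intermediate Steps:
u = -1610 (u = -10*161 = -2*805 = -1610)
l(A, w) = (-28 + w)/(2*A) (l(A, w) = (-28 + w)/((2*A)) = (-28 + w)*(1/(2*A)) = (-28 + w)/(2*A))
G = -2099500/49 (G = 40375/(((½)*(-28 - 168)/104)) = 40375/(((½)*(1/104)*(-196))) = 40375/(-49/52) = 40375*(-52/49) = -2099500/49 ≈ -42847.)
J/G + u/19539 = -38102/(-2099500/49) - 1610/19539 = -38102*(-49/2099500) - 1610*1/19539 = 933499/1049750 - 1610/19539 = 97926269/121367250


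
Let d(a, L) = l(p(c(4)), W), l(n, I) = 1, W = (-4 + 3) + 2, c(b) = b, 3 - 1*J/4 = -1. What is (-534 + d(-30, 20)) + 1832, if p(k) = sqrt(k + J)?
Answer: 1299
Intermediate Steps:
J = 16 (J = 12 - 4*(-1) = 12 + 4 = 16)
p(k) = sqrt(16 + k) (p(k) = sqrt(k + 16) = sqrt(16 + k))
W = 1 (W = -1 + 2 = 1)
d(a, L) = 1
(-534 + d(-30, 20)) + 1832 = (-534 + 1) + 1832 = -533 + 1832 = 1299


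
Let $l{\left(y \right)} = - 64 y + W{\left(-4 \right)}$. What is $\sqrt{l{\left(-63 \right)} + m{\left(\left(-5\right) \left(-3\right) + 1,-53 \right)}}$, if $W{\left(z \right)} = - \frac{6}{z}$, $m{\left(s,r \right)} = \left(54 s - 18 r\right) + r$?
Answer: $\frac{\sqrt{23194}}{2} \approx 76.148$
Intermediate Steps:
$m{\left(s,r \right)} = - 17 r + 54 s$ ($m{\left(s,r \right)} = \left(- 18 r + 54 s\right) + r = - 17 r + 54 s$)
$l{\left(y \right)} = \frac{3}{2} - 64 y$ ($l{\left(y \right)} = - 64 y - \frac{6}{-4} = - 64 y - - \frac{3}{2} = - 64 y + \frac{3}{2} = \frac{3}{2} - 64 y$)
$\sqrt{l{\left(-63 \right)} + m{\left(\left(-5\right) \left(-3\right) + 1,-53 \right)}} = \sqrt{\left(\frac{3}{2} - -4032\right) + \left(\left(-17\right) \left(-53\right) + 54 \left(\left(-5\right) \left(-3\right) + 1\right)\right)} = \sqrt{\left(\frac{3}{2} + 4032\right) + \left(901 + 54 \left(15 + 1\right)\right)} = \sqrt{\frac{8067}{2} + \left(901 + 54 \cdot 16\right)} = \sqrt{\frac{8067}{2} + \left(901 + 864\right)} = \sqrt{\frac{8067}{2} + 1765} = \sqrt{\frac{11597}{2}} = \frac{\sqrt{23194}}{2}$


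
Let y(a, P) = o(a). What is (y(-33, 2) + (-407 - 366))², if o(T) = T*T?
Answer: 99856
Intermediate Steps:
o(T) = T²
y(a, P) = a²
(y(-33, 2) + (-407 - 366))² = ((-33)² + (-407 - 366))² = (1089 - 773)² = 316² = 99856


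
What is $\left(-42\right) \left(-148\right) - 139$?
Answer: $6077$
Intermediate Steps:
$\left(-42\right) \left(-148\right) - 139 = 6216 - 139 = 6077$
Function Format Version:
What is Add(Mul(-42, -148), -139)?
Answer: 6077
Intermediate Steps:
Add(Mul(-42, -148), -139) = Add(6216, -139) = 6077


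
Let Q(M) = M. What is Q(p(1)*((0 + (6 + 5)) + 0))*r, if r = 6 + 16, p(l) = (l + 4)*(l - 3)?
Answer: -2420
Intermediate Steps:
p(l) = (-3 + l)*(4 + l) (p(l) = (4 + l)*(-3 + l) = (-3 + l)*(4 + l))
r = 22
Q(p(1)*((0 + (6 + 5)) + 0))*r = ((-12 + 1 + 1**2)*((0 + (6 + 5)) + 0))*22 = ((-12 + 1 + 1)*((0 + 11) + 0))*22 = -10*(11 + 0)*22 = -10*11*22 = -110*22 = -2420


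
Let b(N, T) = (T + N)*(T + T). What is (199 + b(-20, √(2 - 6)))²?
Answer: 30081 - 30560*I ≈ 30081.0 - 30560.0*I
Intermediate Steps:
b(N, T) = 2*T*(N + T) (b(N, T) = (N + T)*(2*T) = 2*T*(N + T))
(199 + b(-20, √(2 - 6)))² = (199 + 2*√(2 - 6)*(-20 + √(2 - 6)))² = (199 + 2*√(-4)*(-20 + √(-4)))² = (199 + 2*(2*I)*(-20 + 2*I))² = (199 + 4*I*(-20 + 2*I))²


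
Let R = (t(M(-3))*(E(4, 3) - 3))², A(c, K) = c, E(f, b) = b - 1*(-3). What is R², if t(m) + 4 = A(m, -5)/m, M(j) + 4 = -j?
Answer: 6561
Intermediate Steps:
M(j) = -4 - j
E(f, b) = 3 + b (E(f, b) = b + 3 = 3 + b)
t(m) = -3 (t(m) = -4 + m/m = -4 + 1 = -3)
R = 81 (R = (-3*((3 + 3) - 3))² = (-3*(6 - 3))² = (-3*3)² = (-9)² = 81)
R² = 81² = 6561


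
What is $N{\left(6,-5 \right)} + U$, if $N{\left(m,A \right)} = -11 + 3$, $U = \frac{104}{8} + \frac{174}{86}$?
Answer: $\frac{302}{43} \approx 7.0233$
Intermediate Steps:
$U = \frac{646}{43}$ ($U = 104 \cdot \frac{1}{8} + 174 \cdot \frac{1}{86} = 13 + \frac{87}{43} = \frac{646}{43} \approx 15.023$)
$N{\left(m,A \right)} = -8$
$N{\left(6,-5 \right)} + U = -8 + \frac{646}{43} = \frac{302}{43}$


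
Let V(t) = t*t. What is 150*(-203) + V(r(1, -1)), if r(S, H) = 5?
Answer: -30425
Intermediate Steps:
V(t) = t²
150*(-203) + V(r(1, -1)) = 150*(-203) + 5² = -30450 + 25 = -30425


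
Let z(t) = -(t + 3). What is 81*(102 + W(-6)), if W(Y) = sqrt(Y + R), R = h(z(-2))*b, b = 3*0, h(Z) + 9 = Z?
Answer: 8262 + 81*I*sqrt(6) ≈ 8262.0 + 198.41*I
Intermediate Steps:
z(t) = -3 - t (z(t) = -(3 + t) = -3 - t)
h(Z) = -9 + Z
b = 0
R = 0 (R = (-9 + (-3 - 1*(-2)))*0 = (-9 + (-3 + 2))*0 = (-9 - 1)*0 = -10*0 = 0)
W(Y) = sqrt(Y) (W(Y) = sqrt(Y + 0) = sqrt(Y))
81*(102 + W(-6)) = 81*(102 + sqrt(-6)) = 81*(102 + I*sqrt(6)) = 8262 + 81*I*sqrt(6)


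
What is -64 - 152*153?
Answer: -23320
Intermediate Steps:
-64 - 152*153 = -64 - 23256 = -23320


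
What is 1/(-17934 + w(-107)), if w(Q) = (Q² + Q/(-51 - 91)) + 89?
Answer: -142/908125 ≈ -0.00015637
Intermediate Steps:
w(Q) = 89 + Q² - Q/142 (w(Q) = (Q² + Q/(-142)) + 89 = (Q² - Q/142) + 89 = 89 + Q² - Q/142)
1/(-17934 + w(-107)) = 1/(-17934 + (89 + (-107)² - 1/142*(-107))) = 1/(-17934 + (89 + 11449 + 107/142)) = 1/(-17934 + 1638503/142) = 1/(-908125/142) = -142/908125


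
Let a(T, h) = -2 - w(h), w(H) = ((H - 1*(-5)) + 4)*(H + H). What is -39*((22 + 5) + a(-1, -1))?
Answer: -1599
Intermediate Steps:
w(H) = 2*H*(9 + H) (w(H) = ((H + 5) + 4)*(2*H) = ((5 + H) + 4)*(2*H) = (9 + H)*(2*H) = 2*H*(9 + H))
a(T, h) = -2 - 2*h*(9 + h)
-39*((22 + 5) + a(-1, -1)) = -39*((22 + 5) + (-2 - 2*(-1)*(9 - 1))) = -39*(27 + (-2 - 2*(-1)*8)) = -39*(27 + (-2 + 16)) = -39*(27 + 14) = -39*41 = -1599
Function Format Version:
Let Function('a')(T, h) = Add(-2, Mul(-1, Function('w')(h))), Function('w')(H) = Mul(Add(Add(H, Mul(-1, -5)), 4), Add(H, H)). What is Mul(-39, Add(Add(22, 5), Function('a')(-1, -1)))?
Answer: -1599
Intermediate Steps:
Function('w')(H) = Mul(2, H, Add(9, H)) (Function('w')(H) = Mul(Add(Add(H, 5), 4), Mul(2, H)) = Mul(Add(Add(5, H), 4), Mul(2, H)) = Mul(Add(9, H), Mul(2, H)) = Mul(2, H, Add(9, H)))
Function('a')(T, h) = Add(-2, Mul(-2, h, Add(9, h))) (Function('a')(T, h) = Add(-2, Mul(-1, Mul(2, h, Add(9, h)))) = Add(-2, Mul(-2, h, Add(9, h))))
Mul(-39, Add(Add(22, 5), Function('a')(-1, -1))) = Mul(-39, Add(Add(22, 5), Add(-2, Mul(-2, -1, Add(9, -1))))) = Mul(-39, Add(27, Add(-2, Mul(-2, -1, 8)))) = Mul(-39, Add(27, Add(-2, 16))) = Mul(-39, Add(27, 14)) = Mul(-39, 41) = -1599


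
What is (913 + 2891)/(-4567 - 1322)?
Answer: -1268/1963 ≈ -0.64595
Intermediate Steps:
(913 + 2891)/(-4567 - 1322) = 3804/(-5889) = 3804*(-1/5889) = -1268/1963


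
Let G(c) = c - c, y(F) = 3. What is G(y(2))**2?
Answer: 0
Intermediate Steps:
G(c) = 0
G(y(2))**2 = 0**2 = 0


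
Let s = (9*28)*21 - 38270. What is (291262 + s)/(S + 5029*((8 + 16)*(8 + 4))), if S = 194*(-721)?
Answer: 129142/654239 ≈ 0.19739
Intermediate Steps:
s = -32978 (s = 252*21 - 38270 = 5292 - 38270 = -32978)
S = -139874
(291262 + s)/(S + 5029*((8 + 16)*(8 + 4))) = (291262 - 32978)/(-139874 + 5029*((8 + 16)*(8 + 4))) = 258284/(-139874 + 5029*(24*12)) = 258284/(-139874 + 5029*288) = 258284/(-139874 + 1448352) = 258284/1308478 = 258284*(1/1308478) = 129142/654239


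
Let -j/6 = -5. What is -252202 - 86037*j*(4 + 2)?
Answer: -15738862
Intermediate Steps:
j = 30 (j = -6*(-5) = 30)
-252202 - 86037*j*(4 + 2) = -252202 - 86037*30*(4 + 2) = -252202 - 86037*30*6 = -252202 - 86037*180 = -252202 - 1*15486660 = -252202 - 15486660 = -15738862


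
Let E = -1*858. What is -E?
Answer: 858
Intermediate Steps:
E = -858
-E = -1*(-858) = 858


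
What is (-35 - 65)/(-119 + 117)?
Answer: 50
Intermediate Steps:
(-35 - 65)/(-119 + 117) = -100/(-2) = -1/2*(-100) = 50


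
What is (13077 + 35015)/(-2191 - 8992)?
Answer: -48092/11183 ≈ -4.3005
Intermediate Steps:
(13077 + 35015)/(-2191 - 8992) = 48092/(-11183) = 48092*(-1/11183) = -48092/11183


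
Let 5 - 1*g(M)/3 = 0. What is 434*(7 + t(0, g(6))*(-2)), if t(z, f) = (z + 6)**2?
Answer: -28210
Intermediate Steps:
g(M) = 15 (g(M) = 15 - 3*0 = 15 + 0 = 15)
t(z, f) = (6 + z)**2
434*(7 + t(0, g(6))*(-2)) = 434*(7 + (6 + 0)**2*(-2)) = 434*(7 + 6**2*(-2)) = 434*(7 + 36*(-2)) = 434*(7 - 72) = 434*(-65) = -28210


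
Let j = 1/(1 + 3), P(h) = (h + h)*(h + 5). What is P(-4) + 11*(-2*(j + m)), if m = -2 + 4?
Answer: -115/2 ≈ -57.500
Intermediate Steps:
m = 2
P(h) = 2*h*(5 + h) (P(h) = (2*h)*(5 + h) = 2*h*(5 + h))
j = ¼ (j = 1/4 = ¼ ≈ 0.25000)
P(-4) + 11*(-2*(j + m)) = 2*(-4)*(5 - 4) + 11*(-2*(¼ + 2)) = 2*(-4)*1 + 11*(-2*9/4) = -8 + 11*(-9/2) = -8 - 99/2 = -115/2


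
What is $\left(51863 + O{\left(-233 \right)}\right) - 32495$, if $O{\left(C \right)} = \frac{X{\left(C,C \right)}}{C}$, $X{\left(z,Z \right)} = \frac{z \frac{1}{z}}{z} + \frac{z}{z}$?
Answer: $\frac{1051469120}{54289} \approx 19368.0$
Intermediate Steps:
$X{\left(z,Z \right)} = 1 + \frac{1}{z}$ ($X{\left(z,Z \right)} = 1 \frac{1}{z} + 1 = \frac{1}{z} + 1 = 1 + \frac{1}{z}$)
$O{\left(C \right)} = \frac{1 + C}{C^{2}}$ ($O{\left(C \right)} = \frac{\frac{1}{C} \left(1 + C\right)}{C} = \frac{1 + C}{C^{2}}$)
$\left(51863 + O{\left(-233 \right)}\right) - 32495 = \left(51863 + \frac{1 - 233}{54289}\right) - 32495 = \left(51863 + \frac{1}{54289} \left(-232\right)\right) - 32495 = \left(51863 - \frac{232}{54289}\right) - 32495 = \frac{2815590175}{54289} - 32495 = \frac{1051469120}{54289}$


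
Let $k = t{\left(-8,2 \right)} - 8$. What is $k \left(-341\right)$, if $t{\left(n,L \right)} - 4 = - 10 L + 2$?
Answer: $7502$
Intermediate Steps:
$t{\left(n,L \right)} = 6 - 10 L$ ($t{\left(n,L \right)} = 4 - \left(-2 + 10 L\right) = 6 - 10 L$)
$k = -22$ ($k = \left(6 - 20\right) - 8 = \left(6 - 20\right) + \left(-34 + 26\right) = -14 - 8 = -22$)
$k \left(-341\right) = \left(-22\right) \left(-341\right) = 7502$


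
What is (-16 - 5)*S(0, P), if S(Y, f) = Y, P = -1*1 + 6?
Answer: 0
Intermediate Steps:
P = 5 (P = -1 + 6 = 5)
(-16 - 5)*S(0, P) = (-16 - 5)*0 = -21*0 = 0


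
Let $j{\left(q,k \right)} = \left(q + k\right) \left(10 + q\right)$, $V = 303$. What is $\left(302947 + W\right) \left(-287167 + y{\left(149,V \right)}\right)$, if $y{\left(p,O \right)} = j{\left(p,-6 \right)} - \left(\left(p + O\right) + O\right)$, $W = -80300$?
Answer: $-59042644695$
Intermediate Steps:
$j{\left(q,k \right)} = \left(10 + q\right) \left(k + q\right)$ ($j{\left(q,k \right)} = \left(k + q\right) \left(10 + q\right) = \left(10 + q\right) \left(k + q\right)$)
$y{\left(p,O \right)} = -60 + p^{2} - 2 O + 3 p$ ($y{\left(p,O \right)} = \left(p^{2} + 10 \left(-6\right) + 10 p - 6 p\right) - \left(\left(p + O\right) + O\right) = \left(p^{2} - 60 + 10 p - 6 p\right) - \left(\left(O + p\right) + O\right) = \left(-60 + p^{2} + 4 p\right) - \left(p + 2 O\right) = -60 + p^{2} - 2 O + 3 p$)
$\left(302947 + W\right) \left(-287167 + y{\left(149,V \right)}\right) = \left(302947 - 80300\right) \left(-287167 + \left(-60 + 149^{2} - 606 + 3 \cdot 149\right)\right) = 222647 \left(-287167 + \left(-60 + 22201 - 606 + 447\right)\right) = 222647 \left(-287167 + 21982\right) = 222647 \left(-265185\right) = -59042644695$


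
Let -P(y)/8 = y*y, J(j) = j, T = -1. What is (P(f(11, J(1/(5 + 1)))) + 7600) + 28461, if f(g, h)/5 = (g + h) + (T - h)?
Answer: 16061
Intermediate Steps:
f(g, h) = -5 + 5*g (f(g, h) = 5*((g + h) + (-1 - h)) = 5*(-1 + g) = -5 + 5*g)
P(y) = -8*y² (P(y) = -8*y*y = -8*y²)
(P(f(11, J(1/(5 + 1)))) + 7600) + 28461 = (-8*(-5 + 5*11)² + 7600) + 28461 = (-8*(-5 + 55)² + 7600) + 28461 = (-8*50² + 7600) + 28461 = (-8*2500 + 7600) + 28461 = (-20000 + 7600) + 28461 = -12400 + 28461 = 16061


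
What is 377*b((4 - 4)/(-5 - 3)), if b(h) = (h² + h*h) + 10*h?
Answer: 0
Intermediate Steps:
b(h) = 2*h² + 10*h (b(h) = (h² + h²) + 10*h = 2*h² + 10*h)
377*b((4 - 4)/(-5 - 3)) = 377*(2*((4 - 4)/(-5 - 3))*(5 + (4 - 4)/(-5 - 3))) = 377*(2*(0/(-8))*(5 + 0/(-8))) = 377*(2*(0*(-⅛))*(5 + 0*(-⅛))) = 377*(2*0*(5 + 0)) = 377*(2*0*5) = 377*0 = 0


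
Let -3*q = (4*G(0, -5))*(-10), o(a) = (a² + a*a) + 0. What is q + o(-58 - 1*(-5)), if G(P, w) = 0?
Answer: 5618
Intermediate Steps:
o(a) = 2*a² (o(a) = (a² + a²) + 0 = 2*a² + 0 = 2*a²)
q = 0 (q = -4*0*(-10)/3 = -0*(-10) = -⅓*0 = 0)
q + o(-58 - 1*(-5)) = 0 + 2*(-58 - 1*(-5))² = 0 + 2*(-58 + 5)² = 0 + 2*(-53)² = 0 + 2*2809 = 0 + 5618 = 5618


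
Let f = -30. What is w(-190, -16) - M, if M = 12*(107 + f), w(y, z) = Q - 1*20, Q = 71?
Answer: -873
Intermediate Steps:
w(y, z) = 51 (w(y, z) = 71 - 1*20 = 71 - 20 = 51)
M = 924 (M = 12*(107 - 30) = 12*77 = 924)
w(-190, -16) - M = 51 - 1*924 = 51 - 924 = -873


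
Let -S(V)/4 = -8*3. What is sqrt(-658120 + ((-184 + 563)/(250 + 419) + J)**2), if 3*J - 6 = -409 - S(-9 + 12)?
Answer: 2*I*sqrt(7840291081)/223 ≈ 794.13*I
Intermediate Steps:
S(V) = 96 (S(V) = -(-32)*3 = -4*(-24) = 96)
J = -499/3 (J = 2 + (-409 - 1*96)/3 = 2 + (-409 - 96)/3 = 2 + (1/3)*(-505) = 2 - 505/3 = -499/3 ≈ -166.33)
sqrt(-658120 + ((-184 + 563)/(250 + 419) + J)**2) = sqrt(-658120 + ((-184 + 563)/(250 + 419) - 499/3)**2) = sqrt(-658120 + (379/669 - 499/3)**2) = sqrt(-658120 + (-36966/223)**2) = sqrt(-658120 + 1366485156/49729) = sqrt(-31361164324/49729) = 2*I*sqrt(7840291081)/223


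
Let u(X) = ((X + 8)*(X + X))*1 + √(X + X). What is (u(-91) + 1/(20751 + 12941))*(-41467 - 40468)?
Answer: -41700929108055/33692 - 81935*I*√182 ≈ -1.2377e+9 - 1.1054e+6*I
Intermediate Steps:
u(X) = √2*√X + 2*X*(8 + X) (u(X) = ((8 + X)*(2*X))*1 + √(2*X) = (2*X*(8 + X))*1 + √2*√X = 2*X*(8 + X) + √2*√X = √2*√X + 2*X*(8 + X))
(u(-91) + 1/(20751 + 12941))*(-41467 - 40468) = ((2*(-91)² + 16*(-91) + √2*√(-91)) + 1/(20751 + 12941))*(-41467 - 40468) = ((2*8281 - 1456 + √2*(I*√91)) + 1/33692)*(-81935) = ((16562 - 1456 + I*√182) + 1/33692)*(-81935) = ((15106 + I*√182) + 1/33692)*(-81935) = (508951353/33692 + I*√182)*(-81935) = -41700929108055/33692 - 81935*I*√182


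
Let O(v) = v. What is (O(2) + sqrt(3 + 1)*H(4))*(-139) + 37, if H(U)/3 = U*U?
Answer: -13585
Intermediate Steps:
H(U) = 3*U**2 (H(U) = 3*(U*U) = 3*U**2)
(O(2) + sqrt(3 + 1)*H(4))*(-139) + 37 = (2 + sqrt(3 + 1)*(3*4**2))*(-139) + 37 = (2 + sqrt(4)*(3*16))*(-139) + 37 = (2 + 2*48)*(-139) + 37 = (2 + 96)*(-139) + 37 = 98*(-139) + 37 = -13622 + 37 = -13585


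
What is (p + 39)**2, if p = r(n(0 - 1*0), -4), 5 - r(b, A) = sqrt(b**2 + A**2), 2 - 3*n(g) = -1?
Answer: (44 - sqrt(17))**2 ≈ 1590.2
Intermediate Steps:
n(g) = 1 (n(g) = 2/3 - 1/3*(-1) = 2/3 + 1/3 = 1)
r(b, A) = 5 - sqrt(A**2 + b**2) (r(b, A) = 5 - sqrt(b**2 + A**2) = 5 - sqrt(A**2 + b**2))
p = 5 - sqrt(17) (p = 5 - sqrt((-4)**2 + 1**2) = 5 - sqrt(16 + 1) = 5 - sqrt(17) ≈ 0.87689)
(p + 39)**2 = ((5 - sqrt(17)) + 39)**2 = (44 - sqrt(17))**2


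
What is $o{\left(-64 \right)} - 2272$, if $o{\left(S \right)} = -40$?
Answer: $-2312$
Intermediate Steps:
$o{\left(-64 \right)} - 2272 = -40 - 2272 = -2312$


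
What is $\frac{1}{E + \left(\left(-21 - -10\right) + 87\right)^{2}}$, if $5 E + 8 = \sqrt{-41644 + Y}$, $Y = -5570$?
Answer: $\frac{8020}{46313311} - \frac{5 i \sqrt{5246}}{277879866} \approx 0.00017317 - 1.3032 \cdot 10^{-6} i$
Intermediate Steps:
$E = - \frac{8}{5} + \frac{3 i \sqrt{5246}}{5}$ ($E = - \frac{8}{5} + \frac{\sqrt{-41644 - 5570}}{5} = - \frac{8}{5} + \frac{\sqrt{-47214}}{5} = - \frac{8}{5} + \frac{3 i \sqrt{5246}}{5} \approx -1.6 + 43.458 i$)
$\frac{1}{E + \left(\left(-21 - -10\right) + 87\right)^{2}} = \frac{1}{\left(- \frac{8}{5} + \frac{3 i \sqrt{5246}}{5}\right) + \left(\left(-21 - -10\right) + 87\right)^{2}} = \frac{1}{\left(- \frac{8}{5} + \frac{3 i \sqrt{5246}}{5}\right) + \left(\left(-21 + 10\right) + 87\right)^{2}} = \frac{1}{\left(- \frac{8}{5} + \frac{3 i \sqrt{5246}}{5}\right) + \left(-11 + 87\right)^{2}} = \frac{1}{\left(- \frac{8}{5} + \frac{3 i \sqrt{5246}}{5}\right) + 76^{2}} = \frac{1}{\left(- \frac{8}{5} + \frac{3 i \sqrt{5246}}{5}\right) + 5776} = \frac{1}{\frac{28872}{5} + \frac{3 i \sqrt{5246}}{5}}$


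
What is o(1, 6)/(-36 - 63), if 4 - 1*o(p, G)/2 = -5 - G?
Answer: -10/33 ≈ -0.30303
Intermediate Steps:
o(p, G) = 18 + 2*G (o(p, G) = 8 - 2*(-5 - G) = 8 + (10 + 2*G) = 18 + 2*G)
o(1, 6)/(-36 - 63) = (18 + 2*6)/(-36 - 63) = (18 + 12)/(-99) = -1/99*30 = -10/33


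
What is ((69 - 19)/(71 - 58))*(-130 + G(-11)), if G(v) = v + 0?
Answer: -7050/13 ≈ -542.31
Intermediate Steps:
G(v) = v
((69 - 19)/(71 - 58))*(-130 + G(-11)) = ((69 - 19)/(71 - 58))*(-130 - 11) = (50/13)*(-141) = -7050/13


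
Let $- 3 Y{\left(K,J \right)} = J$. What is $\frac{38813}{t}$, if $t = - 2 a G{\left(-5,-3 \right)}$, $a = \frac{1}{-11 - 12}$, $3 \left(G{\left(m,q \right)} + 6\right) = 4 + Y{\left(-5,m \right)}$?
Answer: $- \frac{217143}{2} \approx -1.0857 \cdot 10^{5}$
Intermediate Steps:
$Y{\left(K,J \right)} = - \frac{J}{3}$
$G{\left(m,q \right)} = - \frac{14}{3} - \frac{m}{9}$ ($G{\left(m,q \right)} = -6 + \frac{4 - \frac{m}{3}}{3} = -6 - \left(- \frac{4}{3} + \frac{m}{9}\right) = - \frac{14}{3} - \frac{m}{9}$)
$a = - \frac{1}{23}$ ($a = \frac{1}{-23} = - \frac{1}{23} \approx -0.043478$)
$t = - \frac{74}{207}$ ($t = \left(-2\right) \left(- \frac{1}{23}\right) \left(- \frac{14}{3} - - \frac{5}{9}\right) = \frac{2 \left(- \frac{14}{3} + \frac{5}{9}\right)}{23} = \frac{2}{23} \left(- \frac{37}{9}\right) = - \frac{74}{207} \approx -0.35749$)
$\frac{38813}{t} = \frac{38813}{- \frac{74}{207}} = 38813 \left(- \frac{207}{74}\right) = - \frac{217143}{2}$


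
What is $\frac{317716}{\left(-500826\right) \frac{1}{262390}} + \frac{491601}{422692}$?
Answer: $- \frac{17618842121787827}{105847571796} \approx -1.6645 \cdot 10^{5}$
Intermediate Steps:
$\frac{317716}{\left(-500826\right) \frac{1}{262390}} + \frac{491601}{422692} = \frac{317716}{\left(-500826\right) \frac{1}{262390}} + 491601 \cdot \frac{1}{422692} = \frac{317716}{- \frac{250413}{131195}} + \frac{491601}{422692} = 317716 \left(- \frac{131195}{250413}\right) + \frac{491601}{422692} = - \frac{41682750620}{250413} + \frac{491601}{422692} = - \frac{17618842121787827}{105847571796}$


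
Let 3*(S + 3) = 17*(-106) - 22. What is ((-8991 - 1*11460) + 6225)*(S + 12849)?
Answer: -174097788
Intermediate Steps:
S = -611 (S = -3 + (17*(-106) - 22)/3 = -3 + (-1802 - 22)/3 = -3 + (⅓)*(-1824) = -3 - 608 = -611)
((-8991 - 1*11460) + 6225)*(S + 12849) = ((-8991 - 1*11460) + 6225)*(-611 + 12849) = ((-8991 - 11460) + 6225)*12238 = (-20451 + 6225)*12238 = -14226*12238 = -174097788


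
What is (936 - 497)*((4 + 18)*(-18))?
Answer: -173844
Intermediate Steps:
(936 - 497)*((4 + 18)*(-18)) = 439*(22*(-18)) = 439*(-396) = -173844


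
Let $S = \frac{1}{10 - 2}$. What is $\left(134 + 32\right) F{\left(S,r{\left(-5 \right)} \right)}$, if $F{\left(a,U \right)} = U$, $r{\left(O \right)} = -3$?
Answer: $-498$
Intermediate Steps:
$S = \frac{1}{8} \approx 0.125$
$\left(134 + 32\right) F{\left(S,r{\left(-5 \right)} \right)} = \left(134 + 32\right) \left(-3\right) = 166 \left(-3\right) = -498$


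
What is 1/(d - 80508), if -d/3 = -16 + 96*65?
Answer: -1/99180 ≈ -1.0083e-5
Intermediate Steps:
d = -18672 (d = -3*(-16 + 96*65) = -3*(-16 + 6240) = -3*6224 = -18672)
1/(d - 80508) = 1/(-18672 - 80508) = 1/(-99180) = -1/99180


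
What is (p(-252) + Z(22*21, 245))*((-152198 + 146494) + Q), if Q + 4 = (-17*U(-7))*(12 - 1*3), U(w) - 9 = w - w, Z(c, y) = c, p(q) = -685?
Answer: 1579955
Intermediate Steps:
U(w) = 9 (U(w) = 9 + (w - w) = 9 + 0 = 9)
Q = -1381 (Q = -4 + (-17*9)*(12 - 1*3) = -4 - 153*(12 - 3) = -4 - 153*9 = -4 - 1377 = -1381)
(p(-252) + Z(22*21, 245))*((-152198 + 146494) + Q) = (-685 + 22*21)*((-152198 + 146494) - 1381) = (-685 + 462)*(-5704 - 1381) = -223*(-7085) = 1579955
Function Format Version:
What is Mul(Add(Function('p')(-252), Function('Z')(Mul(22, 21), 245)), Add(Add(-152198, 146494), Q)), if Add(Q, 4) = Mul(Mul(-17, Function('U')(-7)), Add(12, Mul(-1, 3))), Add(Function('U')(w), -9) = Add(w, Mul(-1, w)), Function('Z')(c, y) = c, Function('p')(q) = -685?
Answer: 1579955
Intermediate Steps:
Function('U')(w) = 9 (Function('U')(w) = Add(9, Add(w, Mul(-1, w))) = Add(9, 0) = 9)
Q = -1381 (Q = Add(-4, Mul(Mul(-17, 9), Add(12, Mul(-1, 3)))) = Add(-4, Mul(-153, Add(12, -3))) = Add(-4, Mul(-153, 9)) = Add(-4, -1377) = -1381)
Mul(Add(Function('p')(-252), Function('Z')(Mul(22, 21), 245)), Add(Add(-152198, 146494), Q)) = Mul(Add(-685, Mul(22, 21)), Add(Add(-152198, 146494), -1381)) = Mul(Add(-685, 462), Add(-5704, -1381)) = Mul(-223, -7085) = 1579955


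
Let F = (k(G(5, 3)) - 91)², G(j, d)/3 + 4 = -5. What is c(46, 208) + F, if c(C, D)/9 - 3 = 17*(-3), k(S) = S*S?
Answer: 406612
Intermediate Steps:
G(j, d) = -27 (G(j, d) = -12 + 3*(-5) = -12 - 15 = -27)
k(S) = S²
c(C, D) = -432 (c(C, D) = 27 + 9*(17*(-3)) = 27 + 9*(-51) = 27 - 459 = -432)
F = 407044 (F = ((-27)² - 91)² = (729 - 91)² = 638² = 407044)
c(46, 208) + F = -432 + 407044 = 406612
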